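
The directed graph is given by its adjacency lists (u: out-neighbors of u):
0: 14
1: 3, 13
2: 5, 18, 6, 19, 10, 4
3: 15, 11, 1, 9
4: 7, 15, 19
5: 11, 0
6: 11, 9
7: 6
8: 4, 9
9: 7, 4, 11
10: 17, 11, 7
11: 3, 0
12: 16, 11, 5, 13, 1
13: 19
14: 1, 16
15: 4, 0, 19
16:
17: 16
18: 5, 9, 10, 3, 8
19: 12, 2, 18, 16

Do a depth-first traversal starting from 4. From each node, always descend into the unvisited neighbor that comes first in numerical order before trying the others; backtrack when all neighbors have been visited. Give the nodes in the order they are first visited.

4 → 7 → 6 → 9 → 11 → 0 → 14 → 1 → 3 → 15 → 19 → 2 → 5 → 10 → 17 → 16 → 18 → 8 → 12 → 13

Visit 4
4 → 7
7 → 6
6 → 9
9 → 11
11 → 0
0 → 14
14 → 1
1 → 3
3 → 15
15 → 19
19 → 2
2 → 5
2 → 10
10 → 17
17 → 16
2 → 18
18 → 8
19 → 12
12 → 13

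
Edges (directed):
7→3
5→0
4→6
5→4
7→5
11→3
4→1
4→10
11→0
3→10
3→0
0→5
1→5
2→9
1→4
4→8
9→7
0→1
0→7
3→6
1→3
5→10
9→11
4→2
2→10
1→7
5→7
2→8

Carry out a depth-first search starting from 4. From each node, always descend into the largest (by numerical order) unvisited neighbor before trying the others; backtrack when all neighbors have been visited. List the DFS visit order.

4 -> 10 -> 8 -> 6 -> 2 -> 9 -> 11 -> 3 -> 0 -> 7 -> 5 -> 1

Visit 4
4 → 10
4 → 8
4 → 6
4 → 2
2 → 9
9 → 11
11 → 3
3 → 0
0 → 7
7 → 5
0 → 1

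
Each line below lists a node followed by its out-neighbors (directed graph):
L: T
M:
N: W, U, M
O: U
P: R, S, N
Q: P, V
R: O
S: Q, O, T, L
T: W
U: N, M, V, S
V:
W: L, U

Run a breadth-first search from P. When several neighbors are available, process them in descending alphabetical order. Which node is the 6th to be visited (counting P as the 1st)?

Visit P; enqueue S, R, N → queue [S, R, N]
Visit S; enqueue T, Q, O, L → queue [R, N, T, Q, O, L]
Visit R → queue [N, T, Q, O, L]
Visit N; enqueue W, U, M → queue [T, Q, O, L, W, U, M]
Visit T → queue [Q, O, L, W, U, M]
Visit Q; enqueue V → queue [O, L, W, U, M, V]
Visit O → queue [L, W, U, M, V]
Visit L → queue [W, U, M, V]
Visit W → queue [U, M, V]
Visit U → queue [M, V]
Visit M → queue [V]
Visit V → queue []

Visit order: P, S, R, N, T, Q, O, L, W, U, M, V

Q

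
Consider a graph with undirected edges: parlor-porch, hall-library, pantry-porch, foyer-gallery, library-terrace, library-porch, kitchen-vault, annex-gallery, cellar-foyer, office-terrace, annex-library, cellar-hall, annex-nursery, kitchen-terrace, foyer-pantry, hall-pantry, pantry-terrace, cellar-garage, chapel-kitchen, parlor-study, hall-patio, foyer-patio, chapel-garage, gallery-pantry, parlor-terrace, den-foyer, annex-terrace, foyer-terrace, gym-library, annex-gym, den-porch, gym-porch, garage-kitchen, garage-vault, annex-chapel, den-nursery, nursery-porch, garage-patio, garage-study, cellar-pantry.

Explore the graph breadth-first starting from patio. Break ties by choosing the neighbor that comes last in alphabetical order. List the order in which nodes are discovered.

Visit patio; enqueue hall, garage, foyer → queue [hall, garage, foyer]
Visit hall; enqueue pantry, library, cellar → queue [garage, foyer, pantry, library, cellar]
Visit garage; enqueue vault, study, kitchen, chapel → queue [foyer, pantry, library, cellar, vault, study, kitchen, chapel]
Visit foyer; enqueue terrace, gallery, den → queue [pantry, library, cellar, vault, study, kitchen, chapel, terrace, gallery, den]
Visit pantry; enqueue porch → queue [library, cellar, vault, study, kitchen, chapel, terrace, gallery, den, porch]
Visit library; enqueue gym, annex → queue [cellar, vault, study, kitchen, chapel, terrace, gallery, den, porch, gym, annex]
Visit cellar → queue [vault, study, kitchen, chapel, terrace, gallery, den, porch, gym, annex]
Visit vault → queue [study, kitchen, chapel, terrace, gallery, den, porch, gym, annex]
Visit study; enqueue parlor → queue [kitchen, chapel, terrace, gallery, den, porch, gym, annex, parlor]
Visit kitchen → queue [chapel, terrace, gallery, den, porch, gym, annex, parlor]
Visit chapel → queue [terrace, gallery, den, porch, gym, annex, parlor]
Visit terrace; enqueue office → queue [gallery, den, porch, gym, annex, parlor, office]
Visit gallery → queue [den, porch, gym, annex, parlor, office]
Visit den; enqueue nursery → queue [porch, gym, annex, parlor, office, nursery]
Visit porch → queue [gym, annex, parlor, office, nursery]
Visit gym → queue [annex, parlor, office, nursery]
Visit annex → queue [parlor, office, nursery]
Visit parlor → queue [office, nursery]
Visit office → queue [nursery]
Visit nursery → queue []

patio -> hall -> garage -> foyer -> pantry -> library -> cellar -> vault -> study -> kitchen -> chapel -> terrace -> gallery -> den -> porch -> gym -> annex -> parlor -> office -> nursery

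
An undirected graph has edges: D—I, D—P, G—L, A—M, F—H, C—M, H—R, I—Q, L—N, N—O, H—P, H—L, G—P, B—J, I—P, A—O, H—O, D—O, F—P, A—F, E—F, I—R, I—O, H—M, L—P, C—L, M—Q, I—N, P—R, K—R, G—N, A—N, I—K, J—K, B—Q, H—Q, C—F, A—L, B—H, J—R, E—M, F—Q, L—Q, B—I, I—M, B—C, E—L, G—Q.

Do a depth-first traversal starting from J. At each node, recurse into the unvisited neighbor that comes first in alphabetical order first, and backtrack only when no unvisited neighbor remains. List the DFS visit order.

J -> B -> C -> F -> A -> L -> E -> M -> H -> O -> D -> I -> K -> R -> P -> G -> N -> Q

Visit J
J → B
B → C
C → F
F → A
A → L
L → E
E → M
M → H
H → O
O → D
D → I
I → K
K → R
R → P
P → G
G → N
G → Q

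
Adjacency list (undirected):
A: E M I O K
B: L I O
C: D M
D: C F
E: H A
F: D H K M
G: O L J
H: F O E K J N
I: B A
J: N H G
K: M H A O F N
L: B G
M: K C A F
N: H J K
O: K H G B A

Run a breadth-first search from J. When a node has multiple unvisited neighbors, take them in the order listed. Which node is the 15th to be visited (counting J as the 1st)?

I

Visit J; enqueue N, H, G → queue [N, H, G]
Visit N; enqueue K → queue [H, G, K]
Visit H; enqueue F, O, E → queue [G, K, F, O, E]
Visit G; enqueue L → queue [K, F, O, E, L]
Visit K; enqueue M, A → queue [F, O, E, L, M, A]
Visit F; enqueue D → queue [O, E, L, M, A, D]
Visit O; enqueue B → queue [E, L, M, A, D, B]
Visit E → queue [L, M, A, D, B]
Visit L → queue [M, A, D, B]
Visit M; enqueue C → queue [A, D, B, C]
Visit A; enqueue I → queue [D, B, C, I]
Visit D → queue [B, C, I]
Visit B → queue [C, I]
Visit C → queue [I]
Visit I → queue []

Visit order: J, N, H, G, K, F, O, E, L, M, A, D, B, C, I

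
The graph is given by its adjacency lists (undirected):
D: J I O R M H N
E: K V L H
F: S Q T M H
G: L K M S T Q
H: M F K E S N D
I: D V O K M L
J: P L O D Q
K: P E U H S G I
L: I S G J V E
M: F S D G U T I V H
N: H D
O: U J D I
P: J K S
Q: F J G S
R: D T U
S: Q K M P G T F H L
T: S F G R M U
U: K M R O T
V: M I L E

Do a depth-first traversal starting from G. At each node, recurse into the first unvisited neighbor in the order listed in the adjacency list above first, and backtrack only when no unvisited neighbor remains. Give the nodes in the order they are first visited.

Visit G
G → L
L → I
I → D
D → J
J → P
P → K
K → E
E → V
V → M
M → F
F → S
S → Q
S → T
T → R
R → U
U → O
S → H
H → N

G L I D J P K E V M F S Q T R U O H N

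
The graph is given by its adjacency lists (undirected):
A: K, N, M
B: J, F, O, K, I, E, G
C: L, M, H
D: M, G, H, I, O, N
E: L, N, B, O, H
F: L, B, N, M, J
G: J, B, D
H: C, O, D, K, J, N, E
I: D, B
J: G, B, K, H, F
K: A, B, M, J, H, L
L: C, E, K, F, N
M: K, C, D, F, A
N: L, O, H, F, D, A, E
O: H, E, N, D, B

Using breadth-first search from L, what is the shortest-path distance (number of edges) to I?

Level 0: L
Level 1: C, E, F, K, N
Level 2: A, B, D, H, J, M, O
Level 3: G, I
I first appears at level 3.

3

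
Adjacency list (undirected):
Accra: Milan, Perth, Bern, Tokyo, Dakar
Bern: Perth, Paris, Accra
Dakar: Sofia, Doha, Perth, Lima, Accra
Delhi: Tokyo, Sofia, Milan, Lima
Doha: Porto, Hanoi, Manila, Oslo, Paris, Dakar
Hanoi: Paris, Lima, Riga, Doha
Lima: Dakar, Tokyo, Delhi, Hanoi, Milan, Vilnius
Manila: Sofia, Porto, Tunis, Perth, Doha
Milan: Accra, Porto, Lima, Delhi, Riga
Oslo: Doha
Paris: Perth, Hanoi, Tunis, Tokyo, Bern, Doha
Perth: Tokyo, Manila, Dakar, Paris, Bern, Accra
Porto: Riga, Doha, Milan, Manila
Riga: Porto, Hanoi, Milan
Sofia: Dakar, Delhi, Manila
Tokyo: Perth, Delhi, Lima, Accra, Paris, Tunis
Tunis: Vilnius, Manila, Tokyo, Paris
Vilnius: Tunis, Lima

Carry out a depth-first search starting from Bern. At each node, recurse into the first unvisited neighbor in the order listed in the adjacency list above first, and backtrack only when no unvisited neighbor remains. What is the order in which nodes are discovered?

Visit Bern
Bern → Perth
Perth → Tokyo
Tokyo → Delhi
Delhi → Sofia
Sofia → Dakar
Dakar → Doha
Doha → Porto
Porto → Riga
Riga → Hanoi
Hanoi → Paris
Paris → Tunis
Tunis → Vilnius
Vilnius → Lima
Lima → Milan
Milan → Accra
Tunis → Manila
Doha → Oslo

Bern → Perth → Tokyo → Delhi → Sofia → Dakar → Doha → Porto → Riga → Hanoi → Paris → Tunis → Vilnius → Lima → Milan → Accra → Manila → Oslo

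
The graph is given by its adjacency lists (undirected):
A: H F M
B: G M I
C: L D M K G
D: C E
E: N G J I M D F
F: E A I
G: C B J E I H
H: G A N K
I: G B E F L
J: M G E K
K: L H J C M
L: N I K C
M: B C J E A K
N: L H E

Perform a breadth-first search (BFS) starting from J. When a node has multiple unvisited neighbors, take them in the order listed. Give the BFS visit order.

J → M → G → E → K → B → C → A → I → H → N → D → F → L

Visit J; enqueue M, G, E, K → queue [M, G, E, K]
Visit M; enqueue B, C, A → queue [G, E, K, B, C, A]
Visit G; enqueue I, H → queue [E, K, B, C, A, I, H]
Visit E; enqueue N, D, F → queue [K, B, C, A, I, H, N, D, F]
Visit K; enqueue L → queue [B, C, A, I, H, N, D, F, L]
Visit B → queue [C, A, I, H, N, D, F, L]
Visit C → queue [A, I, H, N, D, F, L]
Visit A → queue [I, H, N, D, F, L]
Visit I → queue [H, N, D, F, L]
Visit H → queue [N, D, F, L]
Visit N → queue [D, F, L]
Visit D → queue [F, L]
Visit F → queue [L]
Visit L → queue []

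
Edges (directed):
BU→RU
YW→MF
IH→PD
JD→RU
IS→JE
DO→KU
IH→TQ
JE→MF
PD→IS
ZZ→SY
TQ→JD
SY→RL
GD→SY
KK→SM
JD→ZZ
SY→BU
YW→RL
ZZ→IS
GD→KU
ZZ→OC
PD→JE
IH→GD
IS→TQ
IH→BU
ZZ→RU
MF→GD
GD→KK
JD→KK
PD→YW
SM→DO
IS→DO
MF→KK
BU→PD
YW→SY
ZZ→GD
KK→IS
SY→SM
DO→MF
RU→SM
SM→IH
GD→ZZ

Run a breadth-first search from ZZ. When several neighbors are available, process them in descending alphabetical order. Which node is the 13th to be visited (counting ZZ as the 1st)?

KU

Visit ZZ; enqueue SY, RU, OC, IS, GD → queue [SY, RU, OC, IS, GD]
Visit SY; enqueue SM, RL, BU → queue [RU, OC, IS, GD, SM, RL, BU]
Visit RU → queue [OC, IS, GD, SM, RL, BU]
Visit OC → queue [IS, GD, SM, RL, BU]
Visit IS; enqueue TQ, JE, DO → queue [GD, SM, RL, BU, TQ, JE, DO]
Visit GD; enqueue KU, KK → queue [SM, RL, BU, TQ, JE, DO, KU, KK]
Visit SM; enqueue IH → queue [RL, BU, TQ, JE, DO, KU, KK, IH]
Visit RL → queue [BU, TQ, JE, DO, KU, KK, IH]
Visit BU; enqueue PD → queue [TQ, JE, DO, KU, KK, IH, PD]
Visit TQ; enqueue JD → queue [JE, DO, KU, KK, IH, PD, JD]
Visit JE; enqueue MF → queue [DO, KU, KK, IH, PD, JD, MF]
Visit DO → queue [KU, KK, IH, PD, JD, MF]
Visit KU → queue [KK, IH, PD, JD, MF]
Visit KK → queue [IH, PD, JD, MF]
Visit IH → queue [PD, JD, MF]
Visit PD; enqueue YW → queue [JD, MF, YW]
Visit JD → queue [MF, YW]
Visit MF → queue [YW]
Visit YW → queue []

Visit order: ZZ, SY, RU, OC, IS, GD, SM, RL, BU, TQ, JE, DO, KU, KK, IH, PD, JD, MF, YW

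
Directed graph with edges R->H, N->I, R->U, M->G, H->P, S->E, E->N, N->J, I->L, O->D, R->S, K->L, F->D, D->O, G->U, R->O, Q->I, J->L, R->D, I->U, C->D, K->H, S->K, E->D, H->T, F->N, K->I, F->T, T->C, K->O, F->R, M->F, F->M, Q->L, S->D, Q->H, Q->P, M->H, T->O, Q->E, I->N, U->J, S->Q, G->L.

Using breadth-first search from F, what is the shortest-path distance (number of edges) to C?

2

Level 0: F
Level 1: D, M, N, R, T
Level 2: C, G, H, I, J, O, S, U
Level 3: E, K, L, P, Q
C first appears at level 2.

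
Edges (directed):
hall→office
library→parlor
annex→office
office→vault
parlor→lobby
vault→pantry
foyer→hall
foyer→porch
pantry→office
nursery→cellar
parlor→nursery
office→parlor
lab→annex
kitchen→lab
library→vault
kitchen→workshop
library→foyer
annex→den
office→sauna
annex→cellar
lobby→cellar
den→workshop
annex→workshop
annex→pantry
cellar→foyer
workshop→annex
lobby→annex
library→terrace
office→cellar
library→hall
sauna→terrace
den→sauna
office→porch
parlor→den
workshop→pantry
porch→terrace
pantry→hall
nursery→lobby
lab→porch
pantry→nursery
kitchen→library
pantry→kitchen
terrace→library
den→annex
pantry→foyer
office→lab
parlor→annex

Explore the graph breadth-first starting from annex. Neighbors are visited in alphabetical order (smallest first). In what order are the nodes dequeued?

Visit annex; enqueue cellar, den, office, pantry, workshop → queue [cellar, den, office, pantry, workshop]
Visit cellar; enqueue foyer → queue [den, office, pantry, workshop, foyer]
Visit den; enqueue sauna → queue [office, pantry, workshop, foyer, sauna]
Visit office; enqueue lab, parlor, porch, vault → queue [pantry, workshop, foyer, sauna, lab, parlor, porch, vault]
Visit pantry; enqueue hall, kitchen, nursery → queue [workshop, foyer, sauna, lab, parlor, porch, vault, hall, kitchen, nursery]
Visit workshop → queue [foyer, sauna, lab, parlor, porch, vault, hall, kitchen, nursery]
Visit foyer → queue [sauna, lab, parlor, porch, vault, hall, kitchen, nursery]
Visit sauna; enqueue terrace → queue [lab, parlor, porch, vault, hall, kitchen, nursery, terrace]
Visit lab → queue [parlor, porch, vault, hall, kitchen, nursery, terrace]
Visit parlor; enqueue lobby → queue [porch, vault, hall, kitchen, nursery, terrace, lobby]
Visit porch → queue [vault, hall, kitchen, nursery, terrace, lobby]
Visit vault → queue [hall, kitchen, nursery, terrace, lobby]
Visit hall → queue [kitchen, nursery, terrace, lobby]
Visit kitchen; enqueue library → queue [nursery, terrace, lobby, library]
Visit nursery → queue [terrace, lobby, library]
Visit terrace → queue [lobby, library]
Visit lobby → queue [library]
Visit library → queue []

annex, cellar, den, office, pantry, workshop, foyer, sauna, lab, parlor, porch, vault, hall, kitchen, nursery, terrace, lobby, library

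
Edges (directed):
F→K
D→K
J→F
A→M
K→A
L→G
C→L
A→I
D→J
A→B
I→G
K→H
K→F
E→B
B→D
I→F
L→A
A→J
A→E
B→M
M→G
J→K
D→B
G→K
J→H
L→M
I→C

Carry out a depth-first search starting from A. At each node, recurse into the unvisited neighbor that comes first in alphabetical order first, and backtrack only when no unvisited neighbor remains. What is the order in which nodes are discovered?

Visit A
A → B
B → D
D → J
J → F
F → K
K → H
B → M
M → G
A → E
A → I
I → C
C → L

A, B, D, J, F, K, H, M, G, E, I, C, L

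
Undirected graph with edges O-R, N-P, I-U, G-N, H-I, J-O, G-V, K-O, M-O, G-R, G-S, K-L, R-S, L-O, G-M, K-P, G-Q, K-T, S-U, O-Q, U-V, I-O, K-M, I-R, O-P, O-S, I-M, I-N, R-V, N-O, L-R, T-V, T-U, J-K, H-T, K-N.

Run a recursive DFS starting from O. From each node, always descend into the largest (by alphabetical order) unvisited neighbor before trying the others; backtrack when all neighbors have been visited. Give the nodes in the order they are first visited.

Visit O
O → S
S → U
U → V
V → T
T → K
K → P
P → N
N → I
I → R
R → L
R → G
G → Q
G → M
I → H
K → J

O -> S -> U -> V -> T -> K -> P -> N -> I -> R -> L -> G -> Q -> M -> H -> J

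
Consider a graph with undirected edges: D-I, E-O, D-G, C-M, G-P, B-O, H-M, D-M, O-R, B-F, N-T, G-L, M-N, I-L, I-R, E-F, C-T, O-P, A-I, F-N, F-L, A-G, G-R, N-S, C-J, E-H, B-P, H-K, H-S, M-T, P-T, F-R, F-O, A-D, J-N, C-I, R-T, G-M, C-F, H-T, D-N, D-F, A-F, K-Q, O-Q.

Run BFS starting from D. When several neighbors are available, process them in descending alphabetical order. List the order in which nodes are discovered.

D → N → M → I → G → F → A → T → S → J → H → C → R → L → P → O → E → B → K → Q

Visit D; enqueue N, M, I, G, F, A → queue [N, M, I, G, F, A]
Visit N; enqueue T, S, J → queue [M, I, G, F, A, T, S, J]
Visit M; enqueue H, C → queue [I, G, F, A, T, S, J, H, C]
Visit I; enqueue R, L → queue [G, F, A, T, S, J, H, C, R, L]
Visit G; enqueue P → queue [F, A, T, S, J, H, C, R, L, P]
Visit F; enqueue O, E, B → queue [A, T, S, J, H, C, R, L, P, O, E, B]
Visit A → queue [T, S, J, H, C, R, L, P, O, E, B]
Visit T → queue [S, J, H, C, R, L, P, O, E, B]
Visit S → queue [J, H, C, R, L, P, O, E, B]
Visit J → queue [H, C, R, L, P, O, E, B]
Visit H; enqueue K → queue [C, R, L, P, O, E, B, K]
Visit C → queue [R, L, P, O, E, B, K]
Visit R → queue [L, P, O, E, B, K]
Visit L → queue [P, O, E, B, K]
Visit P → queue [O, E, B, K]
Visit O; enqueue Q → queue [E, B, K, Q]
Visit E → queue [B, K, Q]
Visit B → queue [K, Q]
Visit K → queue [Q]
Visit Q → queue []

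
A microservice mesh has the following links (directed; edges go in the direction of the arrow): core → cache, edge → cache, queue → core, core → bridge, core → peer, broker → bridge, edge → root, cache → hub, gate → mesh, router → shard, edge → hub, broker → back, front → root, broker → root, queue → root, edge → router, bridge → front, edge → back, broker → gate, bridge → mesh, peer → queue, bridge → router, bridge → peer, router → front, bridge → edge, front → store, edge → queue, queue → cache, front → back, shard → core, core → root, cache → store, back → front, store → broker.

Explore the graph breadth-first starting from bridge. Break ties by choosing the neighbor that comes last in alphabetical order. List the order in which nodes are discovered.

bridge -> router -> peer -> mesh -> front -> edge -> shard -> queue -> store -> root -> back -> hub -> cache -> core -> broker -> gate

Visit bridge; enqueue router, peer, mesh, front, edge → queue [router, peer, mesh, front, edge]
Visit router; enqueue shard → queue [peer, mesh, front, edge, shard]
Visit peer; enqueue queue → queue [mesh, front, edge, shard, queue]
Visit mesh → queue [front, edge, shard, queue]
Visit front; enqueue store, root, back → queue [edge, shard, queue, store, root, back]
Visit edge; enqueue hub, cache → queue [shard, queue, store, root, back, hub, cache]
Visit shard; enqueue core → queue [queue, store, root, back, hub, cache, core]
Visit queue → queue [store, root, back, hub, cache, core]
Visit store; enqueue broker → queue [root, back, hub, cache, core, broker]
Visit root → queue [back, hub, cache, core, broker]
Visit back → queue [hub, cache, core, broker]
Visit hub → queue [cache, core, broker]
Visit cache → queue [core, broker]
Visit core → queue [broker]
Visit broker; enqueue gate → queue [gate]
Visit gate → queue []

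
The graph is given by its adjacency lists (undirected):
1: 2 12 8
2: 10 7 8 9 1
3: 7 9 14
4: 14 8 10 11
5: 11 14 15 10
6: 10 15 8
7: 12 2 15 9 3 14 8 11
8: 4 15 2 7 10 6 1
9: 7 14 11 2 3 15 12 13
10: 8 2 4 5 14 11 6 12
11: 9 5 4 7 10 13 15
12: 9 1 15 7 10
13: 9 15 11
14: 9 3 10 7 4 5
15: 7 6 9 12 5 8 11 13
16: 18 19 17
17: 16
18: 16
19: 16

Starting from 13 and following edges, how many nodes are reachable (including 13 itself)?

15

BFS from 13 visits: 13, 9, 11, 15, 2, 3, 7, 12, 14, 4, 5, 10, 6, 8, 1
Reachable nodes: 15 of 19 total.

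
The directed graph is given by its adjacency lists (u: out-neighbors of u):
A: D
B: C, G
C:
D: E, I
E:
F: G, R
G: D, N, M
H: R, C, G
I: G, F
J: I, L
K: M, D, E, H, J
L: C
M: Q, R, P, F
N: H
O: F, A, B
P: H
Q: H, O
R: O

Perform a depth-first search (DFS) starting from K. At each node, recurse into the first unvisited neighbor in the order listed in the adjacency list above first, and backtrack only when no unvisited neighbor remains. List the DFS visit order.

Visit K
K → M
M → Q
Q → H
H → R
R → O
O → F
F → G
G → D
D → E
D → I
G → N
O → A
O → B
B → C
M → P
K → J
J → L

K -> M -> Q -> H -> R -> O -> F -> G -> D -> E -> I -> N -> A -> B -> C -> P -> J -> L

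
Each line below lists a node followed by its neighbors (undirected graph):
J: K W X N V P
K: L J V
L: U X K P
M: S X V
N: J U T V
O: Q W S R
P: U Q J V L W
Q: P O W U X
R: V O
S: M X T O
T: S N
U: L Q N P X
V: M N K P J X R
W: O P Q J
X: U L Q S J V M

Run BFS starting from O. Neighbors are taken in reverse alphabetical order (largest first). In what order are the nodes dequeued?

O, W, S, R, Q, P, J, X, T, M, V, U, L, N, K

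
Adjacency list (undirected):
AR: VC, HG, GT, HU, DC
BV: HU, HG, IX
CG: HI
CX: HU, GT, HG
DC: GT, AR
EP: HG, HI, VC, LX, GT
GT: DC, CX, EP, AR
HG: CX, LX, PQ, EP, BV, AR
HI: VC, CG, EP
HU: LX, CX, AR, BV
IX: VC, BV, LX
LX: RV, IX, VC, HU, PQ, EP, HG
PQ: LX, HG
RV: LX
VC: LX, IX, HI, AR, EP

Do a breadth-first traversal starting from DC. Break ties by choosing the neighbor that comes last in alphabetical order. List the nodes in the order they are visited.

DC, GT, AR, EP, CX, VC, HU, HG, LX, HI, IX, BV, PQ, RV, CG

Visit DC; enqueue GT, AR → queue [GT, AR]
Visit GT; enqueue EP, CX → queue [AR, EP, CX]
Visit AR; enqueue VC, HU, HG → queue [EP, CX, VC, HU, HG]
Visit EP; enqueue LX, HI → queue [CX, VC, HU, HG, LX, HI]
Visit CX → queue [VC, HU, HG, LX, HI]
Visit VC; enqueue IX → queue [HU, HG, LX, HI, IX]
Visit HU; enqueue BV → queue [HG, LX, HI, IX, BV]
Visit HG; enqueue PQ → queue [LX, HI, IX, BV, PQ]
Visit LX; enqueue RV → queue [HI, IX, BV, PQ, RV]
Visit HI; enqueue CG → queue [IX, BV, PQ, RV, CG]
Visit IX → queue [BV, PQ, RV, CG]
Visit BV → queue [PQ, RV, CG]
Visit PQ → queue [RV, CG]
Visit RV → queue [CG]
Visit CG → queue []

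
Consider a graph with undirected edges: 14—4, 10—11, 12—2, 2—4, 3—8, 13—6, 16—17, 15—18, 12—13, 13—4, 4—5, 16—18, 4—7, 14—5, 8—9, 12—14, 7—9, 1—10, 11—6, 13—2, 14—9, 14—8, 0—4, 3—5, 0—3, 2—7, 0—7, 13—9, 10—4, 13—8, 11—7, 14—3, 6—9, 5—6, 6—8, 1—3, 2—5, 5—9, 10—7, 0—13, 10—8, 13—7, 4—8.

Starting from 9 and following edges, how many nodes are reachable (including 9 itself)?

15

BFS from 9 visits: 9, 5, 6, 7, 8, 13, 14, 2, 3, 4, 11, 0, 10, 12, 1
Reachable nodes: 15 of 19 total.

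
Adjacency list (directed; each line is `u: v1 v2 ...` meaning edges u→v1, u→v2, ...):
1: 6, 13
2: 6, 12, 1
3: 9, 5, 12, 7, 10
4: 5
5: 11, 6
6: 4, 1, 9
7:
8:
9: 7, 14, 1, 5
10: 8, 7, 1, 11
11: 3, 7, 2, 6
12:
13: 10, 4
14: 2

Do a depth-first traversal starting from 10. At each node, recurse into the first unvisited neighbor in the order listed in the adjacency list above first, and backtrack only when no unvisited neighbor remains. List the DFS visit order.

Visit 10
10 → 8
10 → 7
10 → 1
1 → 6
6 → 4
4 → 5
5 → 11
11 → 3
3 → 9
9 → 14
14 → 2
2 → 12
1 → 13

10, 8, 7, 1, 6, 4, 5, 11, 3, 9, 14, 2, 12, 13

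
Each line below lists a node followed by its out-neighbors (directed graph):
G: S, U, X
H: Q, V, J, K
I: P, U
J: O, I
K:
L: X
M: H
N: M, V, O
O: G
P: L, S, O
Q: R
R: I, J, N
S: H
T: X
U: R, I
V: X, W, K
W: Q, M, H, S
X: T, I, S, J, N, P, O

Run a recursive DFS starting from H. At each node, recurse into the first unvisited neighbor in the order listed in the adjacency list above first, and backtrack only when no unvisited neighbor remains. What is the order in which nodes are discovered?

H Q R I P L X T S J O G U N M V W K

Visit H
H → Q
Q → R
R → I
I → P
P → L
L → X
X → T
X → S
X → J
J → O
O → G
G → U
X → N
N → M
N → V
V → W
V → K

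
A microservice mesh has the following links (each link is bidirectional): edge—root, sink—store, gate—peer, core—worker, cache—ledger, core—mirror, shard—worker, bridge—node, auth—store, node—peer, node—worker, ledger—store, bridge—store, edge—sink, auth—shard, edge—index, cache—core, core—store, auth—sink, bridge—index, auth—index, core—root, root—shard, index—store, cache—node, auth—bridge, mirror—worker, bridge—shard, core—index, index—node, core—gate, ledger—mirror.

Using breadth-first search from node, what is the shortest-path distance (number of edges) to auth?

2

Level 0: node
Level 1: bridge, cache, index, peer, worker
Level 2: auth, core, edge, gate, ledger, mirror, shard, store
Level 3: root, sink
auth first appears at level 2.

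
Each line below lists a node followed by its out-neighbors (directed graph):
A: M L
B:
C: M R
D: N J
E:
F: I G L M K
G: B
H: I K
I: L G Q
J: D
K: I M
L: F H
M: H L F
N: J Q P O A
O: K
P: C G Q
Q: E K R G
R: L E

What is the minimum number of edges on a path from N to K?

Level 0: N
Level 1: A, J, O, P, Q
Level 2: C, D, E, G, K, L, M, R
Level 3: B, F, H, I
K first appears at level 2.

2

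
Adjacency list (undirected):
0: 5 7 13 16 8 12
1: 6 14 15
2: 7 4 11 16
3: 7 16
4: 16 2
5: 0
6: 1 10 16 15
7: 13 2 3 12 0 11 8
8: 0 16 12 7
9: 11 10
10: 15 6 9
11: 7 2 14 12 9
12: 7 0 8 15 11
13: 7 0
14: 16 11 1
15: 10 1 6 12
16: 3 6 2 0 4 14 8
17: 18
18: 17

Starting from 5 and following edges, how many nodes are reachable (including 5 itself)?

BFS from 5 visits: 5, 0, 7, 13, 16, 8, 12, 2, 3, 11, 6, 4, 14, 15, 9, 1, 10
Reachable nodes: 17 of 19 total.

17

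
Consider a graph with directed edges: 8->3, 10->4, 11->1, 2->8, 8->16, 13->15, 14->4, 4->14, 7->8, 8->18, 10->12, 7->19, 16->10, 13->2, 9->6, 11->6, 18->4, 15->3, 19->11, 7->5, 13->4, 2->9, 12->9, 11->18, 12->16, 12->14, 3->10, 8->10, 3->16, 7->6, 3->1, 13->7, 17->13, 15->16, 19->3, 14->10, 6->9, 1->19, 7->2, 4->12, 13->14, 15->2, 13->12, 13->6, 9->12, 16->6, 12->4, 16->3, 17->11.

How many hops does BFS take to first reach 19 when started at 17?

3

Level 0: 17
Level 1: 11, 13
Level 2: 1, 2, 4, 6, 7, 12, 14, 15, 18
Level 3: 3, 5, 8, 9, 10, 16, 19
19 first appears at level 3.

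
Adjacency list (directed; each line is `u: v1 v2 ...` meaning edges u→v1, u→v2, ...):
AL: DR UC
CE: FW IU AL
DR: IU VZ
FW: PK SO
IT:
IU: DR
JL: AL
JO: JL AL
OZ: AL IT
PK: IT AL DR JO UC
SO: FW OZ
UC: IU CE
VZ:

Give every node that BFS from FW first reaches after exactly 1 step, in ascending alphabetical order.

Level 0: FW
Level 1: PK, SO
Level 2: AL, DR, IT, JO, OZ, UC
Level 3: CE, IU, JL, VZ

PK, SO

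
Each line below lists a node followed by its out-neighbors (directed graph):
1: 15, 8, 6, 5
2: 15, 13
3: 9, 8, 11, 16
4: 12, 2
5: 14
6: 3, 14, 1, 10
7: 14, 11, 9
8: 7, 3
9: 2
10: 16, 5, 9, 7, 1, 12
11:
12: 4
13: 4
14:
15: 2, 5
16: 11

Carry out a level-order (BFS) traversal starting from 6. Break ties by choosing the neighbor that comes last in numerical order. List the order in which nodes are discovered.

Visit 6; enqueue 14, 10, 3, 1 → queue [14, 10, 3, 1]
Visit 14 → queue [10, 3, 1]
Visit 10; enqueue 16, 12, 9, 7, 5 → queue [3, 1, 16, 12, 9, 7, 5]
Visit 3; enqueue 11, 8 → queue [1, 16, 12, 9, 7, 5, 11, 8]
Visit 1; enqueue 15 → queue [16, 12, 9, 7, 5, 11, 8, 15]
Visit 16 → queue [12, 9, 7, 5, 11, 8, 15]
Visit 12; enqueue 4 → queue [9, 7, 5, 11, 8, 15, 4]
Visit 9; enqueue 2 → queue [7, 5, 11, 8, 15, 4, 2]
Visit 7 → queue [5, 11, 8, 15, 4, 2]
Visit 5 → queue [11, 8, 15, 4, 2]
Visit 11 → queue [8, 15, 4, 2]
Visit 8 → queue [15, 4, 2]
Visit 15 → queue [4, 2]
Visit 4 → queue [2]
Visit 2; enqueue 13 → queue [13]
Visit 13 → queue []

6 14 10 3 1 16 12 9 7 5 11 8 15 4 2 13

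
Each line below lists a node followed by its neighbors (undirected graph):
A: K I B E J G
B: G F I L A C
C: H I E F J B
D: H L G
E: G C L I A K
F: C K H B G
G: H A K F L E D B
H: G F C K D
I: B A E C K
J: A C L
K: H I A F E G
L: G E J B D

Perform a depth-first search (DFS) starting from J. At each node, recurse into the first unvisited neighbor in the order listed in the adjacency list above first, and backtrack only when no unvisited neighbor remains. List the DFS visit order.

J A K H G F C I B L E D

Visit J
J → A
A → K
K → H
H → G
G → F
F → C
C → I
I → B
B → L
L → E
L → D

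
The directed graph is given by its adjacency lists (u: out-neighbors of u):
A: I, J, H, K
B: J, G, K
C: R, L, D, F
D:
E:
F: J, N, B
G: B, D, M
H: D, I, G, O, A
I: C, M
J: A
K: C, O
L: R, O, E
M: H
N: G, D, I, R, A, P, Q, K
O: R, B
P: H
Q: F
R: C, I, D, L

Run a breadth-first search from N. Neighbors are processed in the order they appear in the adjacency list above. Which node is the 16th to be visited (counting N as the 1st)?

Visit N; enqueue G, D, I, R, A, P, Q, K → queue [G, D, I, R, A, P, Q, K]
Visit G; enqueue B, M → queue [D, I, R, A, P, Q, K, B, M]
Visit D → queue [I, R, A, P, Q, K, B, M]
Visit I; enqueue C → queue [R, A, P, Q, K, B, M, C]
Visit R; enqueue L → queue [A, P, Q, K, B, M, C, L]
Visit A; enqueue J, H → queue [P, Q, K, B, M, C, L, J, H]
Visit P → queue [Q, K, B, M, C, L, J, H]
Visit Q; enqueue F → queue [K, B, M, C, L, J, H, F]
Visit K; enqueue O → queue [B, M, C, L, J, H, F, O]
Visit B → queue [M, C, L, J, H, F, O]
Visit M → queue [C, L, J, H, F, O]
Visit C → queue [L, J, H, F, O]
Visit L; enqueue E → queue [J, H, F, O, E]
Visit J → queue [H, F, O, E]
Visit H → queue [F, O, E]
Visit F → queue [O, E]
Visit O → queue [E]
Visit E → queue []

Visit order: N, G, D, I, R, A, P, Q, K, B, M, C, L, J, H, F, O, E

F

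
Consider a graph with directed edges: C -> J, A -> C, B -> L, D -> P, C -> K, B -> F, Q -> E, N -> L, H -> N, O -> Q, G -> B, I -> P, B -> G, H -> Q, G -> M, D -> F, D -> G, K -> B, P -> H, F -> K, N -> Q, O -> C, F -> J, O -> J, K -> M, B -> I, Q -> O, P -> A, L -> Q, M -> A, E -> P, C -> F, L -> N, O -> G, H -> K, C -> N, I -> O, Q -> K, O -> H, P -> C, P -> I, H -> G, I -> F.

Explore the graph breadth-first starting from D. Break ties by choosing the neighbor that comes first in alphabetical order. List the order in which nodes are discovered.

Visit D; enqueue F, G, P → queue [F, G, P]
Visit F; enqueue J, K → queue [G, P, J, K]
Visit G; enqueue B, M → queue [P, J, K, B, M]
Visit P; enqueue A, C, H, I → queue [J, K, B, M, A, C, H, I]
Visit J → queue [K, B, M, A, C, H, I]
Visit K → queue [B, M, A, C, H, I]
Visit B; enqueue L → queue [M, A, C, H, I, L]
Visit M → queue [A, C, H, I, L]
Visit A → queue [C, H, I, L]
Visit C; enqueue N → queue [H, I, L, N]
Visit H; enqueue Q → queue [I, L, N, Q]
Visit I; enqueue O → queue [L, N, Q, O]
Visit L → queue [N, Q, O]
Visit N → queue [Q, O]
Visit Q; enqueue E → queue [O, E]
Visit O → queue [E]
Visit E → queue []

D, F, G, P, J, K, B, M, A, C, H, I, L, N, Q, O, E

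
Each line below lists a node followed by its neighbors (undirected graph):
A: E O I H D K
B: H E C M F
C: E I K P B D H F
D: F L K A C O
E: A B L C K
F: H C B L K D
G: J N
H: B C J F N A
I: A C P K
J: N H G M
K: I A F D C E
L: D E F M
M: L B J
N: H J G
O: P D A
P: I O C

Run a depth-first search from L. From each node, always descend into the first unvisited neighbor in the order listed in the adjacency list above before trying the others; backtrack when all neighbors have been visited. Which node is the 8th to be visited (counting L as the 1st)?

O

Visit L
L → D
D → F
F → H
H → B
B → E
E → A
A → O
O → P
P → I
I → C
C → K
B → M
M → J
J → N
N → G

Visit order: L, D, F, H, B, E, A, O, P, I, C, K, M, J, N, G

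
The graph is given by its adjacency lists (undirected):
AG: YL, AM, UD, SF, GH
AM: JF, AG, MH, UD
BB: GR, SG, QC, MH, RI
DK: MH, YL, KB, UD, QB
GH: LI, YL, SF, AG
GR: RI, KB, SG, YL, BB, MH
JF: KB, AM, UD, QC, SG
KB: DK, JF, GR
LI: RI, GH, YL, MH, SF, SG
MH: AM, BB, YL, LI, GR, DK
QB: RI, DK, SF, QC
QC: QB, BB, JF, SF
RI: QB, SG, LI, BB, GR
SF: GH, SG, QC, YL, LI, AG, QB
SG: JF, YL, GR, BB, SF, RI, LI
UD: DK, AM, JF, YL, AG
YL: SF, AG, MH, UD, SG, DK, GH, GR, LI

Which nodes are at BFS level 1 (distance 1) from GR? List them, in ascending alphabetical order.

BB, KB, MH, RI, SG, YL

Level 0: GR
Level 1: BB, KB, MH, RI, SG, YL
Level 2: AG, AM, DK, GH, JF, LI, QB, QC, SF, UD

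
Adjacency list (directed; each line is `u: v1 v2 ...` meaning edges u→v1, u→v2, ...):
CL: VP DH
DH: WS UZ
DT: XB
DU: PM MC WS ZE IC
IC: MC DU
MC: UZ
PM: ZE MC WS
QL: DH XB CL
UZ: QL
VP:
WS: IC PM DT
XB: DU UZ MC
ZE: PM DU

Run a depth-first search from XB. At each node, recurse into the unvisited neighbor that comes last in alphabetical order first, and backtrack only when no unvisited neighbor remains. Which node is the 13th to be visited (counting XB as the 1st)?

VP

Visit XB
XB → UZ
UZ → QL
QL → DH
DH → WS
WS → PM
PM → ZE
ZE → DU
DU → MC
DU → IC
WS → DT
QL → CL
CL → VP

Visit order: XB, UZ, QL, DH, WS, PM, ZE, DU, MC, IC, DT, CL, VP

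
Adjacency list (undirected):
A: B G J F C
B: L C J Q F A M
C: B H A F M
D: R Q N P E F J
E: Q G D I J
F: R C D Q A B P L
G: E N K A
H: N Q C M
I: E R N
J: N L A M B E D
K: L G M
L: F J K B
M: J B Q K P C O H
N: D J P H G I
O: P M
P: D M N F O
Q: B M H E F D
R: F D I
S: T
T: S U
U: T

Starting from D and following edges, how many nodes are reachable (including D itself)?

BFS from D visits: D, R, Q, P, N, J, F, E, I, M, H, B, O, G, L, A, C, K
Reachable nodes: 18 of 21 total.

18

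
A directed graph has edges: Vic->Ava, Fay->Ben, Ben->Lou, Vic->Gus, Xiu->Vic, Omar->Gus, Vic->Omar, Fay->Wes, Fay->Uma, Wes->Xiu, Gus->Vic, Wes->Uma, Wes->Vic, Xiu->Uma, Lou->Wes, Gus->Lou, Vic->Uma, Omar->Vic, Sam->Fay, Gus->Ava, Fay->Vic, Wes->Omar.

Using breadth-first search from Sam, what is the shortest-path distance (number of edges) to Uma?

2

Level 0: Sam
Level 1: Fay
Level 2: Ben, Uma, Vic, Wes
Level 3: Ava, Gus, Lou, Omar, Xiu
Uma first appears at level 2.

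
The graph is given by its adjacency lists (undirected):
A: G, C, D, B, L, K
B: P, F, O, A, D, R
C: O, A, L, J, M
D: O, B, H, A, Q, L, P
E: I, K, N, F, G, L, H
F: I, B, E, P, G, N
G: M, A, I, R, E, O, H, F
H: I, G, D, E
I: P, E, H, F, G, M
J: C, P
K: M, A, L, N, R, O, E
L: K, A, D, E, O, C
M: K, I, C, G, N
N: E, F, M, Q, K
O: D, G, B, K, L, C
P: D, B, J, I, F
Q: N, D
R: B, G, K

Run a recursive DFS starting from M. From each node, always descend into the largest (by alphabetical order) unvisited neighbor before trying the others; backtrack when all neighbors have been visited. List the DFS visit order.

M N Q D P J C O L K R G I H E F B A

Visit M
M → N
N → Q
Q → D
D → P
P → J
J → C
C → O
O → L
L → K
K → R
R → G
G → I
I → H
H → E
E → F
F → B
B → A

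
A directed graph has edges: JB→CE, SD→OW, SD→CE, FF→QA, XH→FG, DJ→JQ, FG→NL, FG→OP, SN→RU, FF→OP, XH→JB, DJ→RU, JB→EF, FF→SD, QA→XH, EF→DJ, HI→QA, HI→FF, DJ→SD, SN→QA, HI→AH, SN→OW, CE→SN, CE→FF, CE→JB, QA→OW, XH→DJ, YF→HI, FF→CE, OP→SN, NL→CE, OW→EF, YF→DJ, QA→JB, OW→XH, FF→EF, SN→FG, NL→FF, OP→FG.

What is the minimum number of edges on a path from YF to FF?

2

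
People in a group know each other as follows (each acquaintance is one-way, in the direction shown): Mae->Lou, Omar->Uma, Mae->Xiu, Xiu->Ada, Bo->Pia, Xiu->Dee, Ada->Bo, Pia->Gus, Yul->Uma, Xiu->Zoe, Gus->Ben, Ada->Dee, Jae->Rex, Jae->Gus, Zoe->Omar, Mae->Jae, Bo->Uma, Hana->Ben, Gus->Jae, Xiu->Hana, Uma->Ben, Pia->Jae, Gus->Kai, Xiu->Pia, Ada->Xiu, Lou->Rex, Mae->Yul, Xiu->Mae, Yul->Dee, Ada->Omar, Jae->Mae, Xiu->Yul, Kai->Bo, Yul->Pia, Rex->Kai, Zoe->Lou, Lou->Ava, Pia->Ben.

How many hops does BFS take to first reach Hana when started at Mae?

2

Level 0: Mae
Level 1: Jae, Lou, Xiu, Yul
Level 2: Ada, Ava, Dee, Gus, Hana, Pia, Rex, Uma, Zoe
Level 3: Ben, Bo, Kai, Omar
Hana first appears at level 2.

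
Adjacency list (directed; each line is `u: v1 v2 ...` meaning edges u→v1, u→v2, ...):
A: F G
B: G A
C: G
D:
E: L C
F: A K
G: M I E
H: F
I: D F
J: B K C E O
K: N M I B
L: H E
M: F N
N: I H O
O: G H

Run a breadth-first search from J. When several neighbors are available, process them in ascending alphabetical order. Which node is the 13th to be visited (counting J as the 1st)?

Visit J; enqueue B, C, E, K, O → queue [B, C, E, K, O]
Visit B; enqueue A, G → queue [C, E, K, O, A, G]
Visit C → queue [E, K, O, A, G]
Visit E; enqueue L → queue [K, O, A, G, L]
Visit K; enqueue I, M, N → queue [O, A, G, L, I, M, N]
Visit O; enqueue H → queue [A, G, L, I, M, N, H]
Visit A; enqueue F → queue [G, L, I, M, N, H, F]
Visit G → queue [L, I, M, N, H, F]
Visit L → queue [I, M, N, H, F]
Visit I; enqueue D → queue [M, N, H, F, D]
Visit M → queue [N, H, F, D]
Visit N → queue [H, F, D]
Visit H → queue [F, D]
Visit F → queue [D]
Visit D → queue []

Visit order: J, B, C, E, K, O, A, G, L, I, M, N, H, F, D

H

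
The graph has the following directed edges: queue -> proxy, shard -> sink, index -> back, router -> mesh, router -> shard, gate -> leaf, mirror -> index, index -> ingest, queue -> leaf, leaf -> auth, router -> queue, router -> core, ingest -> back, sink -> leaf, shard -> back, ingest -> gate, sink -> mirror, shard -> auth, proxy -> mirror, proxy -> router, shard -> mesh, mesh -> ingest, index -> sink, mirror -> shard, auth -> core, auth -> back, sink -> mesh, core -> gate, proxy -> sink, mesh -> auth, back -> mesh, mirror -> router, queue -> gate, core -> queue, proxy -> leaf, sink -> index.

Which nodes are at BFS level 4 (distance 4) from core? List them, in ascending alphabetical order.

back, index, mesh, shard

Level 0: core
Level 1: gate, queue
Level 2: leaf, proxy
Level 3: auth, mirror, router, sink
Level 4: back, index, mesh, shard
Level 5: ingest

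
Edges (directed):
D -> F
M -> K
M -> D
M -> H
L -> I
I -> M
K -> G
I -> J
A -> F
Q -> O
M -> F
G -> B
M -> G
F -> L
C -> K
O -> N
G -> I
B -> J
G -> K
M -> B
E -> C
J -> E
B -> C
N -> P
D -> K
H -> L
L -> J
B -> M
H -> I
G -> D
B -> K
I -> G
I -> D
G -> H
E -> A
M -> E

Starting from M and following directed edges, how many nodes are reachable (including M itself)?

13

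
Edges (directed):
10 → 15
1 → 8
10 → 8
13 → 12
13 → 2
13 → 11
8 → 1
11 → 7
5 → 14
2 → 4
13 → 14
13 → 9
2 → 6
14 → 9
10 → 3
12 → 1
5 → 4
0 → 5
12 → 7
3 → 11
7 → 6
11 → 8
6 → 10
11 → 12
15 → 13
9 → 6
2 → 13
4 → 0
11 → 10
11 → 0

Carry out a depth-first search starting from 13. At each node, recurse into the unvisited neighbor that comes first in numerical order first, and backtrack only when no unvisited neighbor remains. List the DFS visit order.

Visit 13
13 → 2
2 → 4
4 → 0
0 → 5
5 → 14
14 → 9
9 → 6
6 → 10
10 → 3
3 → 11
11 → 7
11 → 8
8 → 1
11 → 12
10 → 15

13 -> 2 -> 4 -> 0 -> 5 -> 14 -> 9 -> 6 -> 10 -> 3 -> 11 -> 7 -> 8 -> 1 -> 12 -> 15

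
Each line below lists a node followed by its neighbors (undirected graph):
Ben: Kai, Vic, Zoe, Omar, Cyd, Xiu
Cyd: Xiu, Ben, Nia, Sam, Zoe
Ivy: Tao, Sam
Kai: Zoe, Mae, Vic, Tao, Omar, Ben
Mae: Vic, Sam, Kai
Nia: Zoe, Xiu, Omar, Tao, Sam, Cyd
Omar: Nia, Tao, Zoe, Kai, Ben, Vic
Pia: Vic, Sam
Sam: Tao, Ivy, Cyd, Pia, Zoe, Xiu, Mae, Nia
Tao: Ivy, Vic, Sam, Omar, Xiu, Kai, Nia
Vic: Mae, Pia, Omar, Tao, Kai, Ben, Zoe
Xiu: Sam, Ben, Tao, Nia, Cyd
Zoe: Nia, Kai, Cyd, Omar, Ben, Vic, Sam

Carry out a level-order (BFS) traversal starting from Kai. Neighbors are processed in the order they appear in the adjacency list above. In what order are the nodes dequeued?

Kai -> Zoe -> Mae -> Vic -> Tao -> Omar -> Ben -> Nia -> Cyd -> Sam -> Pia -> Ivy -> Xiu

Visit Kai; enqueue Zoe, Mae, Vic, Tao, Omar, Ben → queue [Zoe, Mae, Vic, Tao, Omar, Ben]
Visit Zoe; enqueue Nia, Cyd, Sam → queue [Mae, Vic, Tao, Omar, Ben, Nia, Cyd, Sam]
Visit Mae → queue [Vic, Tao, Omar, Ben, Nia, Cyd, Sam]
Visit Vic; enqueue Pia → queue [Tao, Omar, Ben, Nia, Cyd, Sam, Pia]
Visit Tao; enqueue Ivy, Xiu → queue [Omar, Ben, Nia, Cyd, Sam, Pia, Ivy, Xiu]
Visit Omar → queue [Ben, Nia, Cyd, Sam, Pia, Ivy, Xiu]
Visit Ben → queue [Nia, Cyd, Sam, Pia, Ivy, Xiu]
Visit Nia → queue [Cyd, Sam, Pia, Ivy, Xiu]
Visit Cyd → queue [Sam, Pia, Ivy, Xiu]
Visit Sam → queue [Pia, Ivy, Xiu]
Visit Pia → queue [Ivy, Xiu]
Visit Ivy → queue [Xiu]
Visit Xiu → queue []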